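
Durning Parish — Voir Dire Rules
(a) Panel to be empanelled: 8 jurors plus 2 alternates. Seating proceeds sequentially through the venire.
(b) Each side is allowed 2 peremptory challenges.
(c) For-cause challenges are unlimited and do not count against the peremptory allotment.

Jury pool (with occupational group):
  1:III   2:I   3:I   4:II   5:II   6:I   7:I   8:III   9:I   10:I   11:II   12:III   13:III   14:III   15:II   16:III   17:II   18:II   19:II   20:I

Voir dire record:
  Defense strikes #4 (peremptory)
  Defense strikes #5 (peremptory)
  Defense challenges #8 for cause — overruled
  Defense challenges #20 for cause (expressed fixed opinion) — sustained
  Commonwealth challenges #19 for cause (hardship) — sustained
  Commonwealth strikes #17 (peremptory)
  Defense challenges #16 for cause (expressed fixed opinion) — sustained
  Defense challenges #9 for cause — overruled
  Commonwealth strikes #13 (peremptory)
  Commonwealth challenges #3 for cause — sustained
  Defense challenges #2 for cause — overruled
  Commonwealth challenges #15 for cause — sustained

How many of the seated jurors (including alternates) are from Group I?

Removed: #3, #4, #5, #13, #15, #16, #17, #19, #20.
Seated (10 incl. alternates): #1, #2, #6, #7, #8, #9, #10, #11, #12, #14.
Of those, in Group I: #2, #6, #7, #9, #10 → 5.

5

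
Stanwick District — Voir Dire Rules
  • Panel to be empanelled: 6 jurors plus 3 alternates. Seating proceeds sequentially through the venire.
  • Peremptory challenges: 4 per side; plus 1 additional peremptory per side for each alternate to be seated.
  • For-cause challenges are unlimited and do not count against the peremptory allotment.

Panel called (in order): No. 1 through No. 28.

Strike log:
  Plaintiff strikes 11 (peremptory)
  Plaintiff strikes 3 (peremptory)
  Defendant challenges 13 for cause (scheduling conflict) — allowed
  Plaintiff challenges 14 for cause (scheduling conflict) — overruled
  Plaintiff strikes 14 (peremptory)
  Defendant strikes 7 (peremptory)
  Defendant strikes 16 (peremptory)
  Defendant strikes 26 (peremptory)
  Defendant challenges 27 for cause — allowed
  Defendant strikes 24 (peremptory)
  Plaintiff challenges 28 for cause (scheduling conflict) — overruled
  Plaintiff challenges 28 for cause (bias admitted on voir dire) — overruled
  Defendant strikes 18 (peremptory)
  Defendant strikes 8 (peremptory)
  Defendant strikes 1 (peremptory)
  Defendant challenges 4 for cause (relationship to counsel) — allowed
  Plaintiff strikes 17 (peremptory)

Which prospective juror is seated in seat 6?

12

Removed: #1, #3, #4, #7, #8, #11, #13, #14, #16, #17, #18, #24, #26, #27. (#28 stays — for-cause denied.)
Filling seats in venire order through position 6: #2, #5, #6, #9, #10, #12.
So seat 6 is #12.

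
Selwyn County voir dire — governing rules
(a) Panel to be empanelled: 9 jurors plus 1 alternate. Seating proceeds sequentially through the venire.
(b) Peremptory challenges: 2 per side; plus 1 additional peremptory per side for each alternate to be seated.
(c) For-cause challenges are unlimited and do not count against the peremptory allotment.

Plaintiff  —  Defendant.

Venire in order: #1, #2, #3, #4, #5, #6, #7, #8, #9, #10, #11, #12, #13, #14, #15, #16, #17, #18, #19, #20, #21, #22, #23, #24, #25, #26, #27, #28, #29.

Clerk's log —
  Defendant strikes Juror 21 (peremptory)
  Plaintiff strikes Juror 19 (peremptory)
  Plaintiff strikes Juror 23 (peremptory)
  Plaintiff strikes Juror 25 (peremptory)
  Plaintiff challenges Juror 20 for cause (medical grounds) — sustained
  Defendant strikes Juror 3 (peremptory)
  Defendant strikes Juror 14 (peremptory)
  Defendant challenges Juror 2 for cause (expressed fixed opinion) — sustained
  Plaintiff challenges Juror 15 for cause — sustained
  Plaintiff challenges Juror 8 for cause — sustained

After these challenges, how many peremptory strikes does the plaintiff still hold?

0

Plaintiff allotment: 2 base + 1 × 1 alternate = 3.
Plaintiff peremptories used: #19, #23, #25 — 3 (for-cause on #20, #15, #8 don't count).
Remaining: 3 − 3 = 0.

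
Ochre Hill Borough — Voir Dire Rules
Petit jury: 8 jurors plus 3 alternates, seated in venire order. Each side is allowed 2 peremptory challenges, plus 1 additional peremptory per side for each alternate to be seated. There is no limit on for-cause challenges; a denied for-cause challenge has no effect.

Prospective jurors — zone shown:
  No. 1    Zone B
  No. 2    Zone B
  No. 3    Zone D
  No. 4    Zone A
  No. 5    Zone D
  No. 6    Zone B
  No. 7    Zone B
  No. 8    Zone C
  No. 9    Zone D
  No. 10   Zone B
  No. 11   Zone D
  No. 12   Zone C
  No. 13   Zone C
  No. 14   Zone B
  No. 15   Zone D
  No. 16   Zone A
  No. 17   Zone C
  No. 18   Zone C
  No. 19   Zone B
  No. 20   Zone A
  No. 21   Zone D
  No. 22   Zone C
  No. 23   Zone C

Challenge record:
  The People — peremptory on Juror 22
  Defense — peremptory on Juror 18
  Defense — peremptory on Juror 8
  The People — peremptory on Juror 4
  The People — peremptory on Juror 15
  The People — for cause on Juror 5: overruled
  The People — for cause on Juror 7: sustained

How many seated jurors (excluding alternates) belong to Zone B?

4

Removed: #4, #7, #8, #15, #18, #22.
Seated jurors 1–8: #1, #2, #3, #5, #6, #9, #10, #11 (alternates #12, #13, #14 not counted).
Of those, in Zone B: #1, #2, #6, #10 → 4.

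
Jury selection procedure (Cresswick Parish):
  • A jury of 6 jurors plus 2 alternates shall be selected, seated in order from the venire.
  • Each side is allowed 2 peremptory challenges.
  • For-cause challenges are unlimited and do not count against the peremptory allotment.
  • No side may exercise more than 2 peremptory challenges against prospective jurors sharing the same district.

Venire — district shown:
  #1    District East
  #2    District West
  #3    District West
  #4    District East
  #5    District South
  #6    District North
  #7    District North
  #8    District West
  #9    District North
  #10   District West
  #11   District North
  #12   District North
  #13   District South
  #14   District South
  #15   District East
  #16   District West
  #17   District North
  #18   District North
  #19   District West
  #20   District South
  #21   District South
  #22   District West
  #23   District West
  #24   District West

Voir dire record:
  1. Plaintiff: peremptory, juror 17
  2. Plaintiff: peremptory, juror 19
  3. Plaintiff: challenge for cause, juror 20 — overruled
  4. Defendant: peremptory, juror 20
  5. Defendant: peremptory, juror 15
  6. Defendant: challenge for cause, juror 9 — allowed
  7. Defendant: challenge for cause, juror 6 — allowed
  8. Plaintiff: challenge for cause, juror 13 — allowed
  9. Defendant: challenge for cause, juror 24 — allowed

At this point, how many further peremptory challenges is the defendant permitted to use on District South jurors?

Defendant peremptories so far: #20, #15 — 2 of 2 used, 0 left overall.
Against District South: #20 — 1 used; per-district cap 2 leaves 1.
Binding limit: min(0, 1) = 0.

0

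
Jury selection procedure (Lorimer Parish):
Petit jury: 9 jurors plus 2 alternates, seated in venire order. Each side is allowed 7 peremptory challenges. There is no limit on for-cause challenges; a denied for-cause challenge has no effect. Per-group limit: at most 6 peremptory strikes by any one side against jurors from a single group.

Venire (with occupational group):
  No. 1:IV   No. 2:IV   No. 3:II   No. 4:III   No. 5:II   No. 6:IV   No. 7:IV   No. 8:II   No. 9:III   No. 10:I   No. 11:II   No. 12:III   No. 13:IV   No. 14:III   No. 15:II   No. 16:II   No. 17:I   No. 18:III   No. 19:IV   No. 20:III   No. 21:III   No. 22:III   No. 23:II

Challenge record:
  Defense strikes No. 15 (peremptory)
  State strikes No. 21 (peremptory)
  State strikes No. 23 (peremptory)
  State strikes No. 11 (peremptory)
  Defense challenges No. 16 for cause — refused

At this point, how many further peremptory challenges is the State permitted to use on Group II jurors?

State peremptories so far: #21, #23, #11 — 3 of 7 used, 4 left overall.
Against Group II: #23, #11 — 2 used; per-group cap 6 leaves 4.
Binding limit: min(4, 4) = 4.

4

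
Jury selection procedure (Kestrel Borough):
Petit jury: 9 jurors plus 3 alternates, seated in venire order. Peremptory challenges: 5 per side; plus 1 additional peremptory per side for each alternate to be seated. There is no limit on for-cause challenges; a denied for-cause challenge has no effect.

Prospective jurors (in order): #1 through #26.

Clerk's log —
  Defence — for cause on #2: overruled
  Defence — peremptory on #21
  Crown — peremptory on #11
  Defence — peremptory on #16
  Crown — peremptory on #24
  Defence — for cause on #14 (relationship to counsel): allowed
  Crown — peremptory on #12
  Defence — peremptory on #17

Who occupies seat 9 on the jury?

Removed: #11, #12, #14, #16, #17, #21, #24. (#2 stays — for-cause denied.)
Seating in order: seats 1–9 → #1, #2, #3, #4, #5, #6, #7, #8, #9; alternates → #10, #13, #15.
So seat 9 is #9.

9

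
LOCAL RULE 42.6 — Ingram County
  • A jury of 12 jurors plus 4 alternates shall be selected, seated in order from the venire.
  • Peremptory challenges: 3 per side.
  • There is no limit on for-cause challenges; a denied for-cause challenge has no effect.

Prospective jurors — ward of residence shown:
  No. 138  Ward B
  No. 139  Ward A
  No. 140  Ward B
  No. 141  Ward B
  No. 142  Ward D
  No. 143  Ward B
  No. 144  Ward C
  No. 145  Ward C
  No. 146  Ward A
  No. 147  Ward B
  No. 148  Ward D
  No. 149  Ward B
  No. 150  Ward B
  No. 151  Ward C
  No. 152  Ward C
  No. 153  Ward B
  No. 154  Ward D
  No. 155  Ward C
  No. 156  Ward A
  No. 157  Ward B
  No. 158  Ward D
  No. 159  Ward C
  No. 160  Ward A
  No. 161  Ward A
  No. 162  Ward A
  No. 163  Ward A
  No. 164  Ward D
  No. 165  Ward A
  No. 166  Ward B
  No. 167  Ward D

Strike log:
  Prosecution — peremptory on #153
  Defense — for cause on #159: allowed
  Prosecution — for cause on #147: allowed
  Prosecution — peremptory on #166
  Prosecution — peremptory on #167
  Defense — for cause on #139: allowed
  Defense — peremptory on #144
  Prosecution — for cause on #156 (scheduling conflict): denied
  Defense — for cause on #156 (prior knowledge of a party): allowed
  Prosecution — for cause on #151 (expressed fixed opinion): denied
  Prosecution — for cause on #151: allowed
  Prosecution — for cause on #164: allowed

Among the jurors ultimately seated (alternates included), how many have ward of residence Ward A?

2

Removed: #139, #144, #147, #151, #153, #156, #159, #164, #166, #167.
Seated (16 incl. alternates): #138, #140, #141, #142, #143, #145, #146, #148, #149, #150, #152, #154, #155, #157, #158, #160.
Of those, in Ward A: #146, #160 → 2.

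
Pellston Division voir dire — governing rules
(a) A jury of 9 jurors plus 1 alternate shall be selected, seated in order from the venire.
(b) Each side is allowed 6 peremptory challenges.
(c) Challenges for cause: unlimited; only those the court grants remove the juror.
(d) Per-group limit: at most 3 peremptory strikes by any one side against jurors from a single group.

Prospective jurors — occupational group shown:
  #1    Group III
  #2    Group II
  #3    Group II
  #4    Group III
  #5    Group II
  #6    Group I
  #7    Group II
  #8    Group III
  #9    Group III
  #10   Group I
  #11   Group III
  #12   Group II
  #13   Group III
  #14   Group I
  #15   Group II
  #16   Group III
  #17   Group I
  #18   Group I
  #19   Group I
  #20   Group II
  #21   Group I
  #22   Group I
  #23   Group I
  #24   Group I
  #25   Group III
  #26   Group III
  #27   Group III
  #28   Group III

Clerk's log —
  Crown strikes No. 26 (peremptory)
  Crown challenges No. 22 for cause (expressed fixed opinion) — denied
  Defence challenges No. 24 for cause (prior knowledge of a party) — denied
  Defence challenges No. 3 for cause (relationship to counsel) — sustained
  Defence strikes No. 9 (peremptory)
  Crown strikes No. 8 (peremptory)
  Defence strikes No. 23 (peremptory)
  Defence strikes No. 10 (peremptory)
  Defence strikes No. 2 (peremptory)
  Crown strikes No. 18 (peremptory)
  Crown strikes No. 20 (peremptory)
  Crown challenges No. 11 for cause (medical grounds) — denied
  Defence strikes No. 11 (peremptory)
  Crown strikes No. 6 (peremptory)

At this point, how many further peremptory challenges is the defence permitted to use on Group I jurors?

Defence peremptories so far: #9, #23, #10, #2, #11 — 5 of 6 used, 1 left overall.
Against Group I: #23, #10 — 2 used; per-group cap 3 leaves 1.
Binding limit: min(1, 1) = 1.

1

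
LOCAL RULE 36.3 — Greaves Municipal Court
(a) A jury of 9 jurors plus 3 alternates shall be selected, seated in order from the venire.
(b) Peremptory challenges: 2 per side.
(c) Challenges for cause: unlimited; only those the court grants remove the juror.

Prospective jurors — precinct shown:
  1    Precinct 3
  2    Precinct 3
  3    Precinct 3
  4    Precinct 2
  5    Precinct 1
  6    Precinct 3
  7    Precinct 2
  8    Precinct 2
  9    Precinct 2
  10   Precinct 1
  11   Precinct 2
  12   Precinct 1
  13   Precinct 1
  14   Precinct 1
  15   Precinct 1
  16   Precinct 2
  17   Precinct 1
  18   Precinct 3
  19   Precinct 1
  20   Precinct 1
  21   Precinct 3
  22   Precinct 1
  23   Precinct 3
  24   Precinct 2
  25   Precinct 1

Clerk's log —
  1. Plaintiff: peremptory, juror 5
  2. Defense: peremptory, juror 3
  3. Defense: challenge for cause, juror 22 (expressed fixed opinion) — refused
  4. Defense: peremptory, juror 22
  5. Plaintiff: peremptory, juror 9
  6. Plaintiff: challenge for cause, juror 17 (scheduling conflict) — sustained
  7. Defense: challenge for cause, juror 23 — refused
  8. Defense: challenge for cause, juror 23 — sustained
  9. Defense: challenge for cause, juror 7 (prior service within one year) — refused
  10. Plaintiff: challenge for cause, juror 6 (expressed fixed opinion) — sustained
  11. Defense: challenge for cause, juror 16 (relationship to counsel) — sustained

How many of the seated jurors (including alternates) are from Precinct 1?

Removed: #3, #5, #6, #9, #16, #17, #22, #23.
Seated (12 incl. alternates): #1, #2, #4, #7, #8, #10, #11, #12, #13, #14, #15, #18.
Of those, in Precinct 1: #10, #12, #13, #14, #15 → 5.

5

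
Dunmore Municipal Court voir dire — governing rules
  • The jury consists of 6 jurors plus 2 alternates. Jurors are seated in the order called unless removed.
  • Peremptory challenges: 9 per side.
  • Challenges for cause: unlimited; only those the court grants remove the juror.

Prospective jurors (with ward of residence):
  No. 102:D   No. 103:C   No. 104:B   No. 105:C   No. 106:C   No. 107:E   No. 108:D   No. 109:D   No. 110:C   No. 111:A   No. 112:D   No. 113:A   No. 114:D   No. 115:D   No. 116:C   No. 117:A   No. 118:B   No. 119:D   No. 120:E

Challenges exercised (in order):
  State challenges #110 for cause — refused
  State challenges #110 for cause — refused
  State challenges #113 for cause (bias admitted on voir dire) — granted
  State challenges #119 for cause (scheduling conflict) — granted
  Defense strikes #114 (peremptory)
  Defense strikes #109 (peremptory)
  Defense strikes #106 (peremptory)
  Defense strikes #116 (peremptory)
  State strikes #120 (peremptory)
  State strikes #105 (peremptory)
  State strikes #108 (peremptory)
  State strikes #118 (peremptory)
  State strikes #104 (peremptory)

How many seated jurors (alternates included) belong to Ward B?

Removed: #104, #105, #106, #108, #109, #113, #114, #116, #118, #119, #120.
Seated (8 incl. alternates): #102, #103, #107, #110, #111, #112, #115, #117.
None of those are in Ward B → 0.

0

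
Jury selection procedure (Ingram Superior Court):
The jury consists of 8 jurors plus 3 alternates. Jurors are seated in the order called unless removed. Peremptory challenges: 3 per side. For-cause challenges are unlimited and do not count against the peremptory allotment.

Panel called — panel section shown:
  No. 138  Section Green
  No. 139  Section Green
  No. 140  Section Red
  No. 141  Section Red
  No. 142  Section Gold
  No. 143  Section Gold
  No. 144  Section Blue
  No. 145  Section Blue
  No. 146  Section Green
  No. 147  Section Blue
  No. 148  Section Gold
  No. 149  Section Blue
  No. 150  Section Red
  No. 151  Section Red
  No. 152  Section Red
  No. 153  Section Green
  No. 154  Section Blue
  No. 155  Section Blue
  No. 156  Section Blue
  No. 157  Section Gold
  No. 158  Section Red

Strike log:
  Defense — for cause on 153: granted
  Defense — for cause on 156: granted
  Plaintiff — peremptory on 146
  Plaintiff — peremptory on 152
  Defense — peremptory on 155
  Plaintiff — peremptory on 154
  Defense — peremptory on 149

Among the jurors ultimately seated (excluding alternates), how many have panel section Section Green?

2

Removed: #146, #149, #152, #153, #154, #155, #156.
Seated jurors 1–8: #138, #139, #140, #141, #142, #143, #144, #145 (alternates #147, #148, #150 not counted).
Of those, in Section Green: #138, #139 → 2.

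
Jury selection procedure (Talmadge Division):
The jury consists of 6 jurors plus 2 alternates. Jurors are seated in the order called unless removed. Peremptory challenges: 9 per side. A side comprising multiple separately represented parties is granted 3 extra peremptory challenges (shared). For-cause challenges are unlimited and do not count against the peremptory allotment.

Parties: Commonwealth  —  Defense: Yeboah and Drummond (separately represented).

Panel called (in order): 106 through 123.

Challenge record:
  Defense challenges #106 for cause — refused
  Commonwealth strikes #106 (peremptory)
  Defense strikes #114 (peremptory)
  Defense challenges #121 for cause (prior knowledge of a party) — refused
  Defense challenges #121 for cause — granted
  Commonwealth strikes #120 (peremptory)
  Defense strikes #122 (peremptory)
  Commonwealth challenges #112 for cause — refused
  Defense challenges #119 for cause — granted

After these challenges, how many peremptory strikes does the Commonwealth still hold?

Commonwealth allotment: 9.
Commonwealth peremptories used: #106, #120 — 2 (the for-cause on #112 doesn't count).
Remaining: 9 − 2 = 7.

7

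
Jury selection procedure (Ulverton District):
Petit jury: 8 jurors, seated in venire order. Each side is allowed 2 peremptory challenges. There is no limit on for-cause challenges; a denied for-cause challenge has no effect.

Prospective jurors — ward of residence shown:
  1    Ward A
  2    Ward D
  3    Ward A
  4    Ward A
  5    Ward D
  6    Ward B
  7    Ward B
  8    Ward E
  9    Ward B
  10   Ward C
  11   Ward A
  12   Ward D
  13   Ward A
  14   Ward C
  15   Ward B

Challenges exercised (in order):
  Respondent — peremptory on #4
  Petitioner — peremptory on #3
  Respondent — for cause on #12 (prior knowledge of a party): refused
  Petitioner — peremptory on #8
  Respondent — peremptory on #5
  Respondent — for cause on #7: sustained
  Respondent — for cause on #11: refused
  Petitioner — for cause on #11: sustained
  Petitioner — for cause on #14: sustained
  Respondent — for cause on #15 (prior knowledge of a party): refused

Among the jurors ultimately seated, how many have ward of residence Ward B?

3

Removed: #3, #4, #5, #7, #8, #11, #14.
Seated jurors 1–8: #1, #2, #6, #9, #10, #12, #13, #15.
Of those, in Ward B: #6, #9, #15 → 3.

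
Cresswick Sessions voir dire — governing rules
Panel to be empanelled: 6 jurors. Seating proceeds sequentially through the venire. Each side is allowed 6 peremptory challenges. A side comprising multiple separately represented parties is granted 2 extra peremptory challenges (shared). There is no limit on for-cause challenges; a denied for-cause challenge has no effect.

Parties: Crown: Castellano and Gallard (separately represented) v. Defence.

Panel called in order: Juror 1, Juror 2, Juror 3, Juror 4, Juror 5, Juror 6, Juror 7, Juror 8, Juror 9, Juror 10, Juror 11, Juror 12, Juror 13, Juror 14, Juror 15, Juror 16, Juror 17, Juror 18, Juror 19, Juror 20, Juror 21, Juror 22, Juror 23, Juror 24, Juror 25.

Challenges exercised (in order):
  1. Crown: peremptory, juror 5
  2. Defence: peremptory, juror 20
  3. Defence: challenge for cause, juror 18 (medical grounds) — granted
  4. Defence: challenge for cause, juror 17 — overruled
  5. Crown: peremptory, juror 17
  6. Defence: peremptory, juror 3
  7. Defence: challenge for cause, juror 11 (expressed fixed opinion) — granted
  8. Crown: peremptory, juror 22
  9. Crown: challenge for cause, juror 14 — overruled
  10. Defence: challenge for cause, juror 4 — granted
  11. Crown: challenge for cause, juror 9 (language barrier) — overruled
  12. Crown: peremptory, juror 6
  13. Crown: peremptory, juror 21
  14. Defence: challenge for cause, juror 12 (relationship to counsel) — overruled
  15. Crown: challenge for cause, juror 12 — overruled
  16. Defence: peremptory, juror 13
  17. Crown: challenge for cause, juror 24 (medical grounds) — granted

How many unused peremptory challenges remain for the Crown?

3

Crown allotment: 6 base + 2 multi-party = 8.
Crown peremptories used: #5, #17, #22, #6, #21 — 5 (for-cause on #14, #9, #12, #24 don't count).
Remaining: 8 − 5 = 3.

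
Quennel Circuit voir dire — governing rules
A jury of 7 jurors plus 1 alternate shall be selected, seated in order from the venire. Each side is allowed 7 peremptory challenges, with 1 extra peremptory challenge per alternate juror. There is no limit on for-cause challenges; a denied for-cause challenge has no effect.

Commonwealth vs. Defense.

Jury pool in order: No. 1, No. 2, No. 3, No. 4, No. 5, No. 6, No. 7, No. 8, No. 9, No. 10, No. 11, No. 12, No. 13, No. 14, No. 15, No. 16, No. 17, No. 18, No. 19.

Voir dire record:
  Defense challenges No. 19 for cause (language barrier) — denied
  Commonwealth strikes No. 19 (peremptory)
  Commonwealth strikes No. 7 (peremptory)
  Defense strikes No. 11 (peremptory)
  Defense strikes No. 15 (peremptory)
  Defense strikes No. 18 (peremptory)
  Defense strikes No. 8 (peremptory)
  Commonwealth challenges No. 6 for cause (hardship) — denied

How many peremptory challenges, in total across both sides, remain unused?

Commonwealth allotment: 7 base + 1 × 1 alternate = 8. Defense allotment: 7 base + 1 × 1 alternate = 8.
Commonwealth peremptories used: #19, #7 — 2 (the for-cause on #6 doesn't count).
Defense peremptories used: #11, #15, #18, #8 — 4 (the for-cause on #19 doesn't count).
Remaining: (8 − 2) + (8 − 4) = 10.

10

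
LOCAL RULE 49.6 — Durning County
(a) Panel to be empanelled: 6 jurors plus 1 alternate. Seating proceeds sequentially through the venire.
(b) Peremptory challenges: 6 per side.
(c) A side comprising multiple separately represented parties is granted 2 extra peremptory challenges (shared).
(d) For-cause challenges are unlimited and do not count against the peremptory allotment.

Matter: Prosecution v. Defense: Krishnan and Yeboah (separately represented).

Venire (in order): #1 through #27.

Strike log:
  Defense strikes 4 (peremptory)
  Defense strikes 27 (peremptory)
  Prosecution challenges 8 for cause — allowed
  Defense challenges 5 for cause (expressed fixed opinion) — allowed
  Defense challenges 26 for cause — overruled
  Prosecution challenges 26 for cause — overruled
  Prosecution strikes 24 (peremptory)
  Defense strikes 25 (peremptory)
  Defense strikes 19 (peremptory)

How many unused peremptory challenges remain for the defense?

4

Defense allotment: 6 base + 2 multi-party = 8.
Defense peremptories used: #4, #27, #25, #19 — 4 (for-cause on #5, #26 don't count).
Remaining: 8 − 4 = 4.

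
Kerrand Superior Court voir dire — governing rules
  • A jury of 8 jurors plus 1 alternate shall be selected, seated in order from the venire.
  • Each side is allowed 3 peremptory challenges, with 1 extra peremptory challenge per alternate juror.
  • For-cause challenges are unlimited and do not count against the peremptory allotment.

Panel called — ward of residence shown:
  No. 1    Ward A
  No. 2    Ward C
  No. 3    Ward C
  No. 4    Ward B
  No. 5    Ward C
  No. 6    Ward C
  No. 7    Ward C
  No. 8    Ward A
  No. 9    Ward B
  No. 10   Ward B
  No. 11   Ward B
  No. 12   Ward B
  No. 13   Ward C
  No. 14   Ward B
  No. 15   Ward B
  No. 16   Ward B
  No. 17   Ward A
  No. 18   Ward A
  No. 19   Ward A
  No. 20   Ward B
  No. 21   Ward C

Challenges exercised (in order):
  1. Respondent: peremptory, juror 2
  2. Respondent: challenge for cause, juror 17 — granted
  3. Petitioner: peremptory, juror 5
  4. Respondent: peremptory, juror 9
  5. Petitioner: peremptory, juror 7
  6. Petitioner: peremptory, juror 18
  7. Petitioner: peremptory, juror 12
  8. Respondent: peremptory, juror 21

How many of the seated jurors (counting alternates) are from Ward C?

Removed: #2, #5, #7, #9, #12, #17, #18, #21.
Seated (9 incl. alternates): #1, #3, #4, #6, #8, #10, #11, #13, #14.
Of those, in Ward C: #3, #6, #13 → 3.

3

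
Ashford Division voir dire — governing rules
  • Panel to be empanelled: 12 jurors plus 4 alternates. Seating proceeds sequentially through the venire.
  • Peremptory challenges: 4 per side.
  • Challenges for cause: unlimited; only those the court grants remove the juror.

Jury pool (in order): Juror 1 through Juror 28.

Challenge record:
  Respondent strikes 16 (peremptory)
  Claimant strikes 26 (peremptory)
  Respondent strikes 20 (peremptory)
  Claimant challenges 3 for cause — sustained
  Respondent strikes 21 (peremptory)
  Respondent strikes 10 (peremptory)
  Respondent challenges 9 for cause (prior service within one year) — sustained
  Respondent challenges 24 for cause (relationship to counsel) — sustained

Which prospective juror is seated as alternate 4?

22

Removed: #3, #9, #10, #16, #20, #21, #24, #26.
Seating in order: seats 1–12 → #1, #2, #4, #5, #6, #7, #8, #11, #12, #13, #14, #15; alternates → #17, #18, #19, #22.
So alternate 4 is #22.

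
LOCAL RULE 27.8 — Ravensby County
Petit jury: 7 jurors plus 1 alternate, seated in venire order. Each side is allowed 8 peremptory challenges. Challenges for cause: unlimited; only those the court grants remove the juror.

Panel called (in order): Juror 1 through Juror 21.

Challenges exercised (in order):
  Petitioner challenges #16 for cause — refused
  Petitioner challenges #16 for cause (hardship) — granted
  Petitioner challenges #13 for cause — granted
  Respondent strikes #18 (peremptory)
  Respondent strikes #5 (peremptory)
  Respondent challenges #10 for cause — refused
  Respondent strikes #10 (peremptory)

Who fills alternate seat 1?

Removed: #5, #10, #13, #16, #18.
Filling seats in venire order through position 8: #1, #2, #3, #4, #6, #7, #8, #9.
So alternate 1 is #9.

9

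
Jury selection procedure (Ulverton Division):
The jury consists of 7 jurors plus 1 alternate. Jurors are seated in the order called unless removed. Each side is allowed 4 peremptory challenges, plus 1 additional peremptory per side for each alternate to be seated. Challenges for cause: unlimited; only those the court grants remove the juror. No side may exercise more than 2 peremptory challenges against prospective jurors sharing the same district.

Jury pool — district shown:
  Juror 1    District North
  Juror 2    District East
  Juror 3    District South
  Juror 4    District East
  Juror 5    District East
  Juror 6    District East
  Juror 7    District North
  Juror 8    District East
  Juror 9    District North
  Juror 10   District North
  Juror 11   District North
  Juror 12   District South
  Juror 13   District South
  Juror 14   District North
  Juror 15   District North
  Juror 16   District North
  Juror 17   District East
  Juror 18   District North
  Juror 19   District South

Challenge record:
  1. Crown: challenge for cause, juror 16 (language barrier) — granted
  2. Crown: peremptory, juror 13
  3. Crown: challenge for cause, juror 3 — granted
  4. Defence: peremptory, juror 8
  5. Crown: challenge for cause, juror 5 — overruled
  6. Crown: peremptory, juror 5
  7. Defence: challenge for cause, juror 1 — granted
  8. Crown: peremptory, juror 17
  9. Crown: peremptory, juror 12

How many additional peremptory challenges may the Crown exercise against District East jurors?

Crown peremptories so far: #13, #5, #17, #12 — 4 of 5 used, 1 left overall.
Against District East: #5, #17 — 2 used; per-district cap 2 leaves 0.
Binding limit: min(1, 0) = 0.

0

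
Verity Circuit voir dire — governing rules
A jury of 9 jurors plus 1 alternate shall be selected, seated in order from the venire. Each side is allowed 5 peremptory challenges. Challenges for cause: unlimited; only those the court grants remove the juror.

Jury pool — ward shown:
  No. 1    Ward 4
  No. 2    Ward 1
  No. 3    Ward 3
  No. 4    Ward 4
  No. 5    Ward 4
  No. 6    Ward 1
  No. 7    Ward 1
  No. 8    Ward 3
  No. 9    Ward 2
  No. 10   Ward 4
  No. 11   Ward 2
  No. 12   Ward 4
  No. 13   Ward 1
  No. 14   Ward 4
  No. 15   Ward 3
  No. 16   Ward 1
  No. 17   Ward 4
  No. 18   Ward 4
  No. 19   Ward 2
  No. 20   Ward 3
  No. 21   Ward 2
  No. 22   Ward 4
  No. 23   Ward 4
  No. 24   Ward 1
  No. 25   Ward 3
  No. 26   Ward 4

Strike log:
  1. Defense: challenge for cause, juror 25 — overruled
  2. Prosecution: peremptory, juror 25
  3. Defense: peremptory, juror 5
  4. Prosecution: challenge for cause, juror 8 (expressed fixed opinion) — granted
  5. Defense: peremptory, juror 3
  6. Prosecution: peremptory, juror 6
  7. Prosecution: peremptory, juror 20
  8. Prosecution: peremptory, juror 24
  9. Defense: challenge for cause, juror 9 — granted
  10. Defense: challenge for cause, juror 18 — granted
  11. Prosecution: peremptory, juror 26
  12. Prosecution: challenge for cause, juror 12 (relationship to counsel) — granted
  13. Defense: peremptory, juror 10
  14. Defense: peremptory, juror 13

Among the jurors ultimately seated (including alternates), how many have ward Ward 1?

3

Removed: #3, #5, #6, #8, #9, #10, #12, #13, #18, #20, #24, #25, #26.
Seated (10 incl. alternates): #1, #2, #4, #7, #11, #14, #15, #16, #17, #19.
Of those, in Ward 1: #2, #7, #16 → 3.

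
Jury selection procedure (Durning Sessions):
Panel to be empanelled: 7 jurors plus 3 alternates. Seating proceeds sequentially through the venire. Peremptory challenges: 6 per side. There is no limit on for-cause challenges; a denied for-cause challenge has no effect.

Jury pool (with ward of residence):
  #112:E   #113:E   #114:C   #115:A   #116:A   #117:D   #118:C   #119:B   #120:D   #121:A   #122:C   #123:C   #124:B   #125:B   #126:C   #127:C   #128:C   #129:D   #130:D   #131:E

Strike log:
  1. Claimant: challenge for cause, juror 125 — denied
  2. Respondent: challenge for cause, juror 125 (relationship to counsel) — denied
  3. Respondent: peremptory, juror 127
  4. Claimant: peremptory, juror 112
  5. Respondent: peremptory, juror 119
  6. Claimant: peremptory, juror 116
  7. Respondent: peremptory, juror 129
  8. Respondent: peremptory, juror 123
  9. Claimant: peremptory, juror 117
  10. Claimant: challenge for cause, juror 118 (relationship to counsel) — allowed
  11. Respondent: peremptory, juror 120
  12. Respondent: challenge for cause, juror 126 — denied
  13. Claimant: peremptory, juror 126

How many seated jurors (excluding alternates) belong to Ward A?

2

Removed: #112, #116, #117, #118, #119, #120, #123, #126, #127, #129.
Seated jurors 1–7: #113, #114, #115, #121, #122, #124, #125 (alternates #128, #130, #131 not counted).
Of those, in Ward A: #115, #121 → 2.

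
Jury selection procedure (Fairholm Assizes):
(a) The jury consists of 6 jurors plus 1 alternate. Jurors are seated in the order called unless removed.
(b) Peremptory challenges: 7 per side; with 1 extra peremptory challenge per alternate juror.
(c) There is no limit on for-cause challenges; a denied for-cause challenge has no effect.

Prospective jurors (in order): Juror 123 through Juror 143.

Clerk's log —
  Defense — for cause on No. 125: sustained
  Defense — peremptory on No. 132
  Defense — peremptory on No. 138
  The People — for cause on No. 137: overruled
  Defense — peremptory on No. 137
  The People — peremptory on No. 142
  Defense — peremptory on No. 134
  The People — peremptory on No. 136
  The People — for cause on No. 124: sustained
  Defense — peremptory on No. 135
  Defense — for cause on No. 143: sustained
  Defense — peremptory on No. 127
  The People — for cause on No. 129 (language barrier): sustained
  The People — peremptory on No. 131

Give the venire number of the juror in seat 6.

139

Removed: #124, #125, #127, #129, #131, #132, #134, #135, #136, #137, #138, #142, #143.
Seating in order: seats 1–6 → #123, #126, #128, #130, #133, #139; alternates → #140.
So seat 6 is #139.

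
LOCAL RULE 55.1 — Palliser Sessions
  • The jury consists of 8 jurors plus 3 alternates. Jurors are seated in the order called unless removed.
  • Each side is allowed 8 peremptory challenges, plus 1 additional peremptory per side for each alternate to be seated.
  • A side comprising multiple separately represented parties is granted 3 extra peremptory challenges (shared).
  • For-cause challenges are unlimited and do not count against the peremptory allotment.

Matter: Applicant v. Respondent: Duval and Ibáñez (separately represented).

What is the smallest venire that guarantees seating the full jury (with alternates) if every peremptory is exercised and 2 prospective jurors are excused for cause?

Seats to fill: 8 + 3 alternates = 11.
Peremptories — Applicant: 8 + 1×3 = 11; Respondent: 8 + 1×3 + 3 = 14; total 25.
For-cause removals: 2.
Minimum venire: 11 + 25 + 2 = 38.

38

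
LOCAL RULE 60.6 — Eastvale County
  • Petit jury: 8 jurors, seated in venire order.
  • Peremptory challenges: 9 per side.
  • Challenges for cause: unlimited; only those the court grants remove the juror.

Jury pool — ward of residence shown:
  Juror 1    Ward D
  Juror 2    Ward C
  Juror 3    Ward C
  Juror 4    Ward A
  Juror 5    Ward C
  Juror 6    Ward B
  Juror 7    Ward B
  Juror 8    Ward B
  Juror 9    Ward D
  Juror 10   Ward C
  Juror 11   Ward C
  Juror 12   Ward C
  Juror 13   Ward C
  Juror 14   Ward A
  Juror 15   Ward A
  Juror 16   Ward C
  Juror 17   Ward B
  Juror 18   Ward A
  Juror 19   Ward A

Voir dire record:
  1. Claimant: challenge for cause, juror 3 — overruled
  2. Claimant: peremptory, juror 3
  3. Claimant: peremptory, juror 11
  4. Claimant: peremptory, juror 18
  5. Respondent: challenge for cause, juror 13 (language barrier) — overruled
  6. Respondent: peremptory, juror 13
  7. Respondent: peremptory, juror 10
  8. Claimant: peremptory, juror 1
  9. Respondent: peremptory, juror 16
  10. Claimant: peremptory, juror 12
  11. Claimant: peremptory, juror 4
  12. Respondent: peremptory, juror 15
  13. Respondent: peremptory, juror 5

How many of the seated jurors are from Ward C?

1

Removed: #1, #3, #4, #5, #10, #11, #12, #13, #15, #16, #18.
Seated jurors 1–8: #2, #6, #7, #8, #9, #14, #17, #19.
Of those, in Ward C: #2 → 1.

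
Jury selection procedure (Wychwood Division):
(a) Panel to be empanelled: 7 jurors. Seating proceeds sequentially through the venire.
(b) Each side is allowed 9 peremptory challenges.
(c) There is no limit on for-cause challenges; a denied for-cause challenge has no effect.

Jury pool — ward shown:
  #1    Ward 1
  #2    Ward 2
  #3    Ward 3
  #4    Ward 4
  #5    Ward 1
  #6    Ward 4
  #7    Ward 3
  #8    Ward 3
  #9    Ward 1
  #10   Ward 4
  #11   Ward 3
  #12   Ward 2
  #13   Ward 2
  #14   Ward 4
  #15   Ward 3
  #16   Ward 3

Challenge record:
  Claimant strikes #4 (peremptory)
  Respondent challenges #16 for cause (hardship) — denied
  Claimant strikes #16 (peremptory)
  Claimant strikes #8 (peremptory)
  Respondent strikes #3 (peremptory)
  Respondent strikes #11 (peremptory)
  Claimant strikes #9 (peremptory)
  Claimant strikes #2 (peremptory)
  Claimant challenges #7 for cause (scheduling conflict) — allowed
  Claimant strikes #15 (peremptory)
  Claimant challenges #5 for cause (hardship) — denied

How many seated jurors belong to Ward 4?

Removed: #2, #3, #4, #7, #8, #9, #11, #15, #16.
Seated jurors 1–7: #1, #5, #6, #10, #12, #13, #14.
Of those, in Ward 4: #6, #10, #14 → 3.

3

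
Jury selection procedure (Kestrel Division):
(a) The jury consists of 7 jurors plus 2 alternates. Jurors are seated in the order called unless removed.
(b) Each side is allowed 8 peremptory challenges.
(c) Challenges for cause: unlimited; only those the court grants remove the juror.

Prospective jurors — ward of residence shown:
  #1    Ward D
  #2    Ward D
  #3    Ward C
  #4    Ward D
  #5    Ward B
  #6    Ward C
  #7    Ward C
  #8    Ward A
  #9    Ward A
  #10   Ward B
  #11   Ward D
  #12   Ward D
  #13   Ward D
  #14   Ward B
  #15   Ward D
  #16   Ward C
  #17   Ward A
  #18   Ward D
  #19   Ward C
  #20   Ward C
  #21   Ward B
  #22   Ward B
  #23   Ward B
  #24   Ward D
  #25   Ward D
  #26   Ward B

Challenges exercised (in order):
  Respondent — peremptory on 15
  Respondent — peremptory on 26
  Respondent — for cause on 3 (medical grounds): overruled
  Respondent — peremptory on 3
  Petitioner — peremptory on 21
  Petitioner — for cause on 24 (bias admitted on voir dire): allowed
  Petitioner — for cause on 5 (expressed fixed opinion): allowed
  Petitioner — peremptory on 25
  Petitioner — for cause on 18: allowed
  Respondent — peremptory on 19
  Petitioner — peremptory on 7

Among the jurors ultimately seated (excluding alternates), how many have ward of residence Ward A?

Removed: #3, #5, #7, #15, #18, #19, #21, #24, #25, #26.
Seated jurors 1–7: #1, #2, #4, #6, #8, #9, #10 (alternates #11, #12 not counted).
Of those, in Ward A: #8, #9 → 2.

2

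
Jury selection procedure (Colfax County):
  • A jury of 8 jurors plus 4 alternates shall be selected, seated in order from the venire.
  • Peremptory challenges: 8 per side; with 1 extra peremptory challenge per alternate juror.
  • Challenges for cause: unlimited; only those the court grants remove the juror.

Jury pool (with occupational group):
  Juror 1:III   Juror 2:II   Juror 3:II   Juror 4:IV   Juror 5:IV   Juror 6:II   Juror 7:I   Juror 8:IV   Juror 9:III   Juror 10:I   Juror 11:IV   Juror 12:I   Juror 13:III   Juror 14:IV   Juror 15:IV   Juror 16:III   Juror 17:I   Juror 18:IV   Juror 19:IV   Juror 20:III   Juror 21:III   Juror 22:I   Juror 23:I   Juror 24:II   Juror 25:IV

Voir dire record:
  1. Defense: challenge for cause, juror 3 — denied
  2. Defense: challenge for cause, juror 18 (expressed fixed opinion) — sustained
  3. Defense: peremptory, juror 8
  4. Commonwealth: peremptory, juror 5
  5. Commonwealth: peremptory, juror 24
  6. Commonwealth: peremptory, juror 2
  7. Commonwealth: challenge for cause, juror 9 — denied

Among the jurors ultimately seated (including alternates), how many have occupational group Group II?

Removed: #2, #5, #8, #18, #24.
Seated (12 incl. alternates): #1, #3, #4, #6, #7, #9, #10, #11, #12, #13, #14, #15.
Of those, in Group II: #3, #6 → 2.

2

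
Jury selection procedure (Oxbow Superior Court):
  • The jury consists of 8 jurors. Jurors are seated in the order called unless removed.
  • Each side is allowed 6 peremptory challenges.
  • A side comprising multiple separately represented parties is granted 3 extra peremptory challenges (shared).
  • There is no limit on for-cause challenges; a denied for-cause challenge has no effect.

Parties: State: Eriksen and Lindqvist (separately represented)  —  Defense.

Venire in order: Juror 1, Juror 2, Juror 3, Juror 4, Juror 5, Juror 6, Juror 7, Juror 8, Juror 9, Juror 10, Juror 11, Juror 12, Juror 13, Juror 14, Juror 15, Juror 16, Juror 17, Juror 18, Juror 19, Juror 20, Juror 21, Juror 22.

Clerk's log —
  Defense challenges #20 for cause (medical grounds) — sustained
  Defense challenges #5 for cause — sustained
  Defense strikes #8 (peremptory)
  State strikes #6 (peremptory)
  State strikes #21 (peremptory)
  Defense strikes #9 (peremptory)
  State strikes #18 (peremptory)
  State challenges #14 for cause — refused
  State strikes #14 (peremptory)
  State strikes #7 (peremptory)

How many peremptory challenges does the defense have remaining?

4

Defense allotment: 6.
Defense peremptories used: #8, #9 — 2 (for-cause on #20, #5 don't count).
Remaining: 6 − 2 = 4.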